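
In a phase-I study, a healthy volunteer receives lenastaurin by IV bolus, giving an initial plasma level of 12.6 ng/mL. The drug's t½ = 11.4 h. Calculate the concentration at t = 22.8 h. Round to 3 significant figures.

k = ln 2 / 11.4 = 0.06080 h⁻¹
C(t) = C₀ e^(−kt) = 12.6 × e^(−0.06080 × 22.8) = 12.6 × e^(−1.386) = 12.6 × 0.2500 ≈ 3.15 ng/mL

3.15 ng/mL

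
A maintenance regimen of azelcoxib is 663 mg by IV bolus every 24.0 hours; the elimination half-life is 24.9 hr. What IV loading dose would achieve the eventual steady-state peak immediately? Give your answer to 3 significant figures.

k = ln 2 / 24.9 = 0.02784 hr⁻¹
Accumulation ratio R = 1 / (1 − e^(−kτ)) = 1 / (1 − e^(−0.02784×24.0)) = 1 / (1 − 0.5127) = 2.052
Loading dose = maintenance dose × R = 663 × 2.052 ≈ 1360 mg

1360 mg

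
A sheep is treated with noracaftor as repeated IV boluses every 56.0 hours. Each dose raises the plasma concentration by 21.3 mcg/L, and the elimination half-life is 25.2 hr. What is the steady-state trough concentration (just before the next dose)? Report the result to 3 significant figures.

5.81 mcg/L

k = ln 2 / 25.2 = 0.02751 hr⁻¹
Fraction remaining after one interval: e^(−kτ) = e^(−0.02751 × 56.0) = 0.2143
R = 1 / (1 − 0.2143) = 1.273
Css,max = 21.3 × 1.273 = 27.11 mcg/L
Css,min = Css,max × e^(−kτ) = 27.11 × 0.2143 ≈ 5.81 mcg/L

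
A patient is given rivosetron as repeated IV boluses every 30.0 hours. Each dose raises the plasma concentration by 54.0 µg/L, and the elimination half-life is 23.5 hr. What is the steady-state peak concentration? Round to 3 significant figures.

k = ln 2 / 23.5 = 0.02950 hr⁻¹
Fraction remaining after one interval: e^(−kτ) = e^(−0.02950 × 30.0) = 0.4128
R = 1 / (1 − 0.4128) = 1.703
Css,max = 54.0 × 1.703 ≈ 92.0 µg/L

92.0 µg/L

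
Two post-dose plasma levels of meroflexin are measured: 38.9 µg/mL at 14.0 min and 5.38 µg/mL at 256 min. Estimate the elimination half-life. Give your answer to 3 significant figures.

84.8 minutes

k = ln(C₁/C₂) / (t₂ − t₁) = ln(38.9/5.38) / (256 − 14.0)
  = 1.978 / 242.0 = 0.008175 min⁻¹
t½ = ln 2 / k = ln 2 / 0.008175 ≈ 84.8 minutes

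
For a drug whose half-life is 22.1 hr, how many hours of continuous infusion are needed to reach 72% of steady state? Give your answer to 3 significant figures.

40.6 hours

k = ln 2 / 22.1 = 0.03136 hr⁻¹
f = 1 − e^(−kt)  ⇒  t = −ln(1 − f) / k
t = −ln(1 − 0.72) / 0.03136 = 1.273 / 0.03136 ≈ 40.6 hours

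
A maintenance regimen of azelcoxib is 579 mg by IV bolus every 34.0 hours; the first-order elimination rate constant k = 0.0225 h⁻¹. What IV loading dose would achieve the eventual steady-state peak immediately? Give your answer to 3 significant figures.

1080 mg

Accumulation ratio R = 1 / (1 − e^(−kτ)) = 1 / (1 − e^(−0.02250×34.0)) = 1 / (1 − 0.4653) = 1.870
Loading dose = maintenance dose × R = 579 × 1.870 ≈ 1080 mg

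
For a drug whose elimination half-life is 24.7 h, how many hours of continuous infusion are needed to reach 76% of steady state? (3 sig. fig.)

50.9 hours

k = ln 2 / 24.7 = 0.02806 h⁻¹
f = 1 − e^(−kt)  ⇒  t = −ln(1 − f) / k
t = −ln(1 − 0.76) / 0.02806 = 1.427 / 0.02806 ≈ 50.9 hours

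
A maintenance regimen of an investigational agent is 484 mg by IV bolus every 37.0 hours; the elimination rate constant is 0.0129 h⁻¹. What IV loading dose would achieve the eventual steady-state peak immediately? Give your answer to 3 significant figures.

1280 mg

Accumulation ratio R = 1 / (1 − e^(−kτ)) = 1 / (1 − e^(−0.01290×37.0)) = 1 / (1 − 0.6205) = 2.635
Loading dose = maintenance dose × R = 484 × 2.635 ≈ 1280 mg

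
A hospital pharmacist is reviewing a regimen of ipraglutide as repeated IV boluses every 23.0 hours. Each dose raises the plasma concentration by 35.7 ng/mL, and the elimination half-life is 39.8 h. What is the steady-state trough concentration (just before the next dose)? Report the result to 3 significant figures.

k = ln 2 / 39.8 = 0.01742 h⁻¹
Fraction remaining after one interval: e^(−kτ) = e^(−0.01742 × 23.0) = 0.6699
R = 1 / (1 − 0.6699) = 3.030
Css,max = 35.7 × 3.030 = 108.2 ng/mL
Css,min = Css,max × e^(−kτ) = 108.2 × 0.6699 ≈ 72.5 ng/mL

72.5 ng/mL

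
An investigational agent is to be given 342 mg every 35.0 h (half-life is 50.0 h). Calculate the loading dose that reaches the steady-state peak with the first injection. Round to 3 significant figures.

k = ln 2 / 50.0 = 0.01386 h⁻¹
Accumulation ratio R = 1 / (1 − e^(−kτ)) = 1 / (1 − e^(−0.01386×35.0)) = 1 / (1 − 0.6156) = 2.601
Loading dose = maintenance dose × R = 342 × 2.601 ≈ 890 mg

890 mg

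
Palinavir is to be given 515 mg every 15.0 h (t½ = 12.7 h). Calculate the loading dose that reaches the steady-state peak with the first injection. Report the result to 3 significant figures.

921 mg

k = ln 2 / 12.7 = 0.05458 h⁻¹
Accumulation ratio R = 1 / (1 − e^(−kτ)) = 1 / (1 − e^(−0.05458×15.0)) = 1 / (1 − 0.4410) = 1.789
Loading dose = maintenance dose × R = 515 × 1.789 ≈ 921 mg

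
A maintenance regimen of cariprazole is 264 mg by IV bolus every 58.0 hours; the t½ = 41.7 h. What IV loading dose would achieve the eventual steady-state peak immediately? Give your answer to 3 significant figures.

427 mg

k = ln 2 / 41.7 = 0.01662 h⁻¹
Accumulation ratio R = 1 / (1 − e^(−kτ)) = 1 / (1 − e^(−0.01662×58.0)) = 1 / (1 − 0.3813) = 1.616
Loading dose = maintenance dose × R = 264 × 1.616 ≈ 427 mg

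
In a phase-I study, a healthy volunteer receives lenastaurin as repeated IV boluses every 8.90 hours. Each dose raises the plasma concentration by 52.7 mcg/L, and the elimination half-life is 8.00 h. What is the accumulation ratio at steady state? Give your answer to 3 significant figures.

1.86

k = ln 2 / 8.00 = 0.08664 h⁻¹
Fraction remaining after one interval: e^(−kτ) = e^(−0.08664 × 8.90) = 0.4625
R = 1 / (1 − 0.4625) = 1 / 0.5375 ≈ 1.86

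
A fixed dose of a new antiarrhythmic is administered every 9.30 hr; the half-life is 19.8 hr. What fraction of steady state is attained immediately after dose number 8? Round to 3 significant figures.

k = ln 2 / 19.8 = 0.03501 hr⁻¹
f_n = 1 − e^(−nkτ) = 1 − e^(−8 × 0.03501 × 9.30) = 1 − e^(−2.605) = 1 − 0.07394 ≈ 0.926

0.926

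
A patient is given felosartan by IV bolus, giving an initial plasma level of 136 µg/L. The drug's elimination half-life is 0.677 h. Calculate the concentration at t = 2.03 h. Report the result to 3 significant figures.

17.0 µg/L

k = ln 2 / 0.677 = 1.024 h⁻¹
C(t) = C₀ e^(−kt) = 136 × e^(−1.024 × 2.03) = 136 × e^(−2.078) = 136 × 0.1251 ≈ 17.0 µg/L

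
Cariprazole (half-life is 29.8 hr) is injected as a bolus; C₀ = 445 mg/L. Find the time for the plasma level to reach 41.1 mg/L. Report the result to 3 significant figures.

102 hours

k = ln 2 / 29.8 = 0.02326 hr⁻¹
C(t) = C₀ e^(−kt)  ⇒  t = ln(C₀/C) / k
t = ln(445/41.1) / 0.02326 = 2.382 / 0.02326 ≈ 102 hours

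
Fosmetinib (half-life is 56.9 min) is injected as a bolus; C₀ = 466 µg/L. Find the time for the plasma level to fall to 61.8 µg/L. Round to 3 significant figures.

k = ln 2 / 56.9 = 0.01218 min⁻¹
C(t) = C₀ e^(−kt)  ⇒  t = ln(C₀/C) / k
t = ln(466/61.8) / 0.01218 = 2.020 / 0.01218 ≈ 166 minutes

166 minutes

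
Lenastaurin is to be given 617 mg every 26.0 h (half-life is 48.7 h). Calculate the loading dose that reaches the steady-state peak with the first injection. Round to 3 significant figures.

1990 mg

k = ln 2 / 48.7 = 0.01423 h⁻¹
Accumulation ratio R = 1 / (1 − e^(−kτ)) = 1 / (1 − e^(−0.01423×26.0)) = 1 / (1 − 0.6907) = 3.233
Loading dose = maintenance dose × R = 617 × 3.233 ≈ 1990 mg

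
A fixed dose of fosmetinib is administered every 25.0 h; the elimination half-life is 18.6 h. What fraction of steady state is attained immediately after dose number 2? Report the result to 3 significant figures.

0.845

k = ln 2 / 18.6 = 0.03727 h⁻¹
f_n = 1 − e^(−nkτ) = 1 − e^(−2 × 0.03727 × 25.0) = 1 − e^(−1.863) = 1 − 0.1552 ≈ 0.845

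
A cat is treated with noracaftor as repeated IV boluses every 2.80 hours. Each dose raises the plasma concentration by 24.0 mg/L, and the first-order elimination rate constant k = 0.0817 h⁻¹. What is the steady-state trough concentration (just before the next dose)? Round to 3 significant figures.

93.4 mg/L

Fraction remaining after one interval: e^(−kτ) = e^(−0.08170 × 2.80) = 0.7955
R = 1 / (1 − 0.7955) = 4.890
Css,max = 24.0 × 4.890 = 117.4 mg/L
Css,min = Css,max × e^(−kτ) = 117.4 × 0.7955 ≈ 93.4 mg/L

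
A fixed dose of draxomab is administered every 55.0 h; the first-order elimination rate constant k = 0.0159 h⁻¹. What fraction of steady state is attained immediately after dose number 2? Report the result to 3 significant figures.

0.826

f_n = 1 − e^(−nkτ) = 1 − e^(−2 × 0.01590 × 55.0) = 1 − e^(−1.749) = 1 − 0.1739 ≈ 0.826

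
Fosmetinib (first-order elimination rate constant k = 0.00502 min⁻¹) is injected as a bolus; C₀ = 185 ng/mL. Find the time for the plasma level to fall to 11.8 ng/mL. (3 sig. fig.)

548 minutes

C(t) = C₀ e^(−kt)  ⇒  t = ln(C₀/C) / k
t = ln(185/11.8) / 0.005020 = 2.752 / 0.005020 ≈ 548 minutes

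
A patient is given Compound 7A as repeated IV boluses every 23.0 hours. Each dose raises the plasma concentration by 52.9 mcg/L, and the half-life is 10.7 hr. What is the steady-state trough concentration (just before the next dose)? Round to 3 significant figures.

k = ln 2 / 10.7 = 0.06478 hr⁻¹
Fraction remaining after one interval: e^(−kτ) = e^(−0.06478 × 23.0) = 0.2254
R = 1 / (1 − 0.2254) = 1.291
Css,max = 52.9 × 1.291 = 68.29 mcg/L
Css,min = Css,max × e^(−kτ) = 68.29 × 0.2254 ≈ 15.4 mcg/L

15.4 mcg/L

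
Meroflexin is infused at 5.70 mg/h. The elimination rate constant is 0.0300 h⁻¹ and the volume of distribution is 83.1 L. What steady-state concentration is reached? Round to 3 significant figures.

2.29 µg/mL

CL = k · V = 0.0300 × 83.1 = 2.493 L/h
Css = rate / CL = 5.70 / 2.493 ≈ 2.29 µg/mL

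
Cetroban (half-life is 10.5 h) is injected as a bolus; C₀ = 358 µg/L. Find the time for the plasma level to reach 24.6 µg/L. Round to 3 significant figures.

40.6 hours

k = ln 2 / 10.5 = 0.06601 h⁻¹
C(t) = C₀ e^(−kt)  ⇒  t = ln(C₀/C) / k
t = ln(358/24.6) / 0.06601 = 2.678 / 0.06601 ≈ 40.6 hours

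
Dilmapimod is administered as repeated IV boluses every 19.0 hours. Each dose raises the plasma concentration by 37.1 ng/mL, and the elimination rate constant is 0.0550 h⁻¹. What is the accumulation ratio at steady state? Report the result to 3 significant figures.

Fraction remaining after one interval: e^(−kτ) = e^(−0.05500 × 19.0) = 0.3517
R = 1 / (1 − 0.3517) = 1 / 0.6483 ≈ 1.54

1.54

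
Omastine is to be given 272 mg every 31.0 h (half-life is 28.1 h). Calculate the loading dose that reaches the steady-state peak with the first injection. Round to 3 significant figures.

509 mg

k = ln 2 / 28.1 = 0.02467 h⁻¹
Accumulation ratio R = 1 / (1 − e^(−kτ)) = 1 / (1 − e^(−0.02467×31.0)) = 1 / (1 − 0.4655) = 1.871
Loading dose = maintenance dose × R = 272 × 1.871 ≈ 509 mg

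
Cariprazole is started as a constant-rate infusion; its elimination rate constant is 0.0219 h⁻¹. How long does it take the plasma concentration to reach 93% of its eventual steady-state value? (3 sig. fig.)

f = 1 − e^(−kt)  ⇒  t = −ln(1 − f) / k
t = −ln(1 − 0.93) / 0.02190 = 2.659 / 0.02190 ≈ 121 hours

121 hours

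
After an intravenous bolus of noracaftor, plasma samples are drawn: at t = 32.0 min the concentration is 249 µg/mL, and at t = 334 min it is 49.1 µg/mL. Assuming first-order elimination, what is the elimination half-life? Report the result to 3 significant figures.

129 minutes

k = ln(C₁/C₂) / (t₂ − t₁) = ln(249/49.1) / (334 − 32.0)
  = 1.624 / 302.0 = 0.005376 min⁻¹
t½ = ln 2 / k = ln 2 / 0.005376 ≈ 129 minutes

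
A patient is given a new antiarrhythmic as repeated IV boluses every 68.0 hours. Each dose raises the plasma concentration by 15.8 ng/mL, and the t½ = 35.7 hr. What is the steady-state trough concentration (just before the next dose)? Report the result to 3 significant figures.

5.76 ng/mL

k = ln 2 / 35.7 = 0.01942 hr⁻¹
Fraction remaining after one interval: e^(−kτ) = e^(−0.01942 × 68.0) = 0.2671
R = 1 / (1 − 0.2671) = 1.364
Css,max = 15.8 × 1.364 = 21.56 ng/mL
Css,min = Css,max × e^(−kτ) = 21.56 × 0.2671 ≈ 5.76 ng/mL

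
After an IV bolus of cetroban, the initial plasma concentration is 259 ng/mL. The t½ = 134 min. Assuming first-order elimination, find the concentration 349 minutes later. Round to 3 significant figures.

k = ln 2 / 134 = 0.005173 min⁻¹
C(t) = C₀ e^(−kt) = 259 × e^(−0.005173 × 349) = 259 × e^(−1.805) = 259 × 0.1644 ≈ 42.6 ng/mL

42.6 ng/mL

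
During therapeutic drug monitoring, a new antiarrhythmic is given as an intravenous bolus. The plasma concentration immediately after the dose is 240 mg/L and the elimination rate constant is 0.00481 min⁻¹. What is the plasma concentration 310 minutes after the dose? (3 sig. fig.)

54.0 mg/L

C(t) = C₀ e^(−kt) = 240 × e^(−0.004810 × 310) = 240 × e^(−1.491) = 240 × 0.2251 ≈ 54.0 mg/L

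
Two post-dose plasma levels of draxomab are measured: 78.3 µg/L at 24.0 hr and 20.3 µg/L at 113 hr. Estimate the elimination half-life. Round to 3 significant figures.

k = ln(C₁/C₂) / (t₂ − t₁) = ln(78.3/20.3) / (113 − 24.0)
  = 1.350 / 89.00 = 0.01517 hr⁻¹
t½ = ln 2 / k = ln 2 / 0.01517 ≈ 45.7 hours

45.7 hours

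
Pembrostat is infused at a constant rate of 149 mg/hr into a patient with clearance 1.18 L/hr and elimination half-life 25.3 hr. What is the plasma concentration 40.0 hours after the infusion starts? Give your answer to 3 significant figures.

84.1 mg/L

Css = rate / CL = 149 / 1.18 = 126.3 mg/L
k = ln 2 / 25.3 = 0.02740 hr⁻¹
C(t) = Css (1 − e^(−kt)) = 126.3 × (1 − e^(−1.096)) = 126.3 × 0.6658 ≈ 84.1 mg/L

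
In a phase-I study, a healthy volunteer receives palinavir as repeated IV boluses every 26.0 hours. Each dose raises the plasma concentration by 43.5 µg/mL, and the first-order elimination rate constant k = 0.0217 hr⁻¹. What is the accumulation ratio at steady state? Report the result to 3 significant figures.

Fraction remaining after one interval: e^(−kτ) = e^(−0.02170 × 26.0) = 0.5688
R = 1 / (1 − 0.5688) = 1 / 0.4312 ≈ 2.32

2.32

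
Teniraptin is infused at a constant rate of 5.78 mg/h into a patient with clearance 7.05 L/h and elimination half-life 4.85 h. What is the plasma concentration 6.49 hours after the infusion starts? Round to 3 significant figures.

Css = rate / CL = 5.78 / 7.05 = 0.8199 mg/L
k = ln 2 / 4.85 = 0.1429 h⁻¹
C(t) = Css (1 − e^(−kt)) = 0.8199 × (1 − e^(−0.9275)) = 0.8199 × 0.6045 ≈ 0.496 mg/L

0.496 mg/L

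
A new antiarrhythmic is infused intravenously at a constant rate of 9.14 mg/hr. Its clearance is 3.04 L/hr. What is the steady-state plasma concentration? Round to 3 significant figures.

Css = infusion rate / CL = 9.14 / 3.04 ≈ 3.01 µg/mL

3.01 µg/mL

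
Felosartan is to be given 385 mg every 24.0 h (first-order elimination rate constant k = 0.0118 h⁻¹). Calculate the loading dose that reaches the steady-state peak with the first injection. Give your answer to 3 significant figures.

Accumulation ratio R = 1 / (1 − e^(−kτ)) = 1 / (1 − e^(−0.01180×24.0)) = 1 / (1 − 0.7534) = 4.055
Loading dose = maintenance dose × R = 385 × 4.055 ≈ 1560 mg

1560 mg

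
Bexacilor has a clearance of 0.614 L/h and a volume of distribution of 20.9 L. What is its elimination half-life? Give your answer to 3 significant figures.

k = CL / V = 0.614 / 20.9 = 0.02938 h⁻¹
t½ = ln 2 / k = ln 2 / 0.02938 ≈ 23.6 hours

23.6 hours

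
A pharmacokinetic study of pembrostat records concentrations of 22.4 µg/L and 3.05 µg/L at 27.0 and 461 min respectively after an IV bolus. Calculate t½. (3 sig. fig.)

151 minutes

k = ln(C₁/C₂) / (t₂ − t₁) = ln(22.4/3.05) / (461 − 27.0)
  = 1.994 / 434.0 = 0.004594 min⁻¹
t½ = ln 2 / k = ln 2 / 0.004594 ≈ 151 minutes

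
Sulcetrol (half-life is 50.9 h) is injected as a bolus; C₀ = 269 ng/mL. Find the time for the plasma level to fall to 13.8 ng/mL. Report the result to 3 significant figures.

k = ln 2 / 50.9 = 0.01362 h⁻¹
C(t) = C₀ e^(−kt)  ⇒  t = ln(C₀/C) / k
t = ln(269/13.8) / 0.01362 = 2.970 / 0.01362 ≈ 218 hours

218 hours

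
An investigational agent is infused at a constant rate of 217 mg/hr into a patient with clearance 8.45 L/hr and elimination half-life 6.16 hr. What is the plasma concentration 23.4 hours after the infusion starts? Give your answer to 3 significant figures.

23.8 mg/L

Css = rate / CL = 217 / 8.45 = 25.68 mg/L
k = ln 2 / 6.16 = 0.1125 hr⁻¹
C(t) = Css (1 − e^(−kt)) = 25.68 × (1 − e^(−2.633)) = 25.68 × 0.9281 ≈ 23.8 mg/L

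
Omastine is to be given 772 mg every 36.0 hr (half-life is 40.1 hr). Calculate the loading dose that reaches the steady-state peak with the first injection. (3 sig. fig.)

k = ln 2 / 40.1 = 0.01729 hr⁻¹
Accumulation ratio R = 1 / (1 − e^(−kτ)) = 1 / (1 − e^(−0.01729×36.0)) = 1 / (1 − 0.5367) = 2.159
Loading dose = maintenance dose × R = 772 × 2.159 ≈ 1670 mg

1670 mg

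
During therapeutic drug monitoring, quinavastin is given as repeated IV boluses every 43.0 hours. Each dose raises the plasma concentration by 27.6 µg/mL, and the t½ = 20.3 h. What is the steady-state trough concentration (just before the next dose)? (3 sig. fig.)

k = ln 2 / 20.3 = 0.03415 h⁻¹
Fraction remaining after one interval: e^(−kτ) = e^(−0.03415 × 43.0) = 0.2303
R = 1 / (1 − 0.2303) = 1.299
Css,max = 27.6 × 1.299 = 35.86 µg/mL
Css,min = Css,max × e^(−kτ) = 35.86 × 0.2303 ≈ 8.26 µg/mL

8.26 µg/mL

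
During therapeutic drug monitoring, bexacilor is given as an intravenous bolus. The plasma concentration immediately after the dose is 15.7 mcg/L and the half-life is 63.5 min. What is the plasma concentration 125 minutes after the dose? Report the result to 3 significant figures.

4.01 mcg/L

k = ln 2 / 63.5 = 0.01092 min⁻¹
125 min is 1.969 half-lives, so C = 15.7 × (1/2)^1.969 = 15.7 × 0.2555 ≈ 4.01 mcg/L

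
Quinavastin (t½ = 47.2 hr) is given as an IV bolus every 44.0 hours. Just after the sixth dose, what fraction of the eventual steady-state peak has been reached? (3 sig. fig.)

k = ln 2 / 47.2 = 0.01469 hr⁻¹
f_n = 1 − e^(−nkτ) = 1 − e^(−6 × 0.01469 × 44.0) = 1 − e^(−3.877) = 1 − 0.02071 ≈ 0.979

0.979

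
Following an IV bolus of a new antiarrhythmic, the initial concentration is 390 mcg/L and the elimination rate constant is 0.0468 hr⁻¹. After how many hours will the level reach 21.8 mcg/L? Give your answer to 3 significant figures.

61.6 hours

C(t) = C₀ e^(−kt)  ⇒  t = ln(C₀/C) / k
t = ln(390/21.8) / 0.04680 = 2.884 / 0.04680 ≈ 61.6 hours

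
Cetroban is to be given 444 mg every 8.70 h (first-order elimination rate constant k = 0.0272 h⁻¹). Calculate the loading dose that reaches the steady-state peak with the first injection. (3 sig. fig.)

Accumulation ratio R = 1 / (1 − e^(−kτ)) = 1 / (1 − e^(−0.02720×8.70)) = 1 / (1 − 0.7893) = 4.746
Loading dose = maintenance dose × R = 444 × 4.746 ≈ 2110 mg

2110 mg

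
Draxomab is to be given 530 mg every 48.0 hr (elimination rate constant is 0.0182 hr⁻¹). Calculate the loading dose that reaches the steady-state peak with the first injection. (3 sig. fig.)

Accumulation ratio R = 1 / (1 − e^(−kτ)) = 1 / (1 − e^(−0.01820×48.0)) = 1 / (1 − 0.4174) = 1.717
Loading dose = maintenance dose × R = 530 × 1.717 ≈ 910 mg

910 mg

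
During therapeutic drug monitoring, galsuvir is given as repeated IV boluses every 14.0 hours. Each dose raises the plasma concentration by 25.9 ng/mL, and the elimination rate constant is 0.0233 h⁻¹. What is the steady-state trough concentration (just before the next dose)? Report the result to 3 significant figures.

Fraction remaining after one interval: e^(−kτ) = e^(−0.02330 × 14.0) = 0.7217
R = 1 / (1 − 0.7217) = 3.593
Css,max = 25.9 × 3.593 = 93.05 ng/mL
Css,min = Css,max × e^(−kτ) = 93.05 × 0.7217 ≈ 67.2 ng/mL

67.2 ng/mL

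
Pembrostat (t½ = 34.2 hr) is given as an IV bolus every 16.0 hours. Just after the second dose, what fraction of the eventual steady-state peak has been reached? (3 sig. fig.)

0.477

k = ln 2 / 34.2 = 0.02027 hr⁻¹
f_n = 1 − e^(−nkτ) = 1 − e^(−2 × 0.02027 × 16.0) = 1 − e^(−0.6486) = 1 − 0.5228 ≈ 0.477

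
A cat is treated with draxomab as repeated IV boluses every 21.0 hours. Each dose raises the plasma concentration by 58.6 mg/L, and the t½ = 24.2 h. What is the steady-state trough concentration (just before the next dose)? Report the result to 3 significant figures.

k = ln 2 / 24.2 = 0.02864 h⁻¹
Fraction remaining after one interval: e^(−kτ) = e^(−0.02864 × 21.0) = 0.5480
R = 1 / (1 − 0.5480) = 2.212
Css,max = 58.6 × 2.212 = 129.6 mg/L
Css,min = Css,max × e^(−kτ) = 129.6 × 0.5480 ≈ 71.0 mg/L

71.0 mg/L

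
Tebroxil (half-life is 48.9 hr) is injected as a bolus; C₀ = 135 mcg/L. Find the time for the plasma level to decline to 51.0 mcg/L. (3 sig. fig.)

k = ln 2 / 48.9 = 0.01417 hr⁻¹
C(t) = C₀ e^(−kt)  ⇒  t = ln(C₀/C) / k
t = ln(135/51.0) / 0.01417 = 0.9734 / 0.01417 ≈ 68.7 hours

68.7 hours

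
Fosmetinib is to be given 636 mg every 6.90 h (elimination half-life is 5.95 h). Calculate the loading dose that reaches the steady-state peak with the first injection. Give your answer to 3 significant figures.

1150 mg

k = ln 2 / 5.95 = 0.1165 h⁻¹
Accumulation ratio R = 1 / (1 − e^(−kτ)) = 1 / (1 − e^(−0.1165×6.90)) = 1 / (1 − 0.4476) = 1.810
Loading dose = maintenance dose × R = 636 × 1.810 ≈ 1150 mg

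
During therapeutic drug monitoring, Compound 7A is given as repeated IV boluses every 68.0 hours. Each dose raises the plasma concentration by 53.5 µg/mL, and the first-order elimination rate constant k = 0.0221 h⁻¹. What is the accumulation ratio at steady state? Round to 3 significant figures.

1.29

Fraction remaining after one interval: e^(−kτ) = e^(−0.02210 × 68.0) = 0.2225
R = 1 / (1 − 0.2225) = 1 / 0.7775 ≈ 1.29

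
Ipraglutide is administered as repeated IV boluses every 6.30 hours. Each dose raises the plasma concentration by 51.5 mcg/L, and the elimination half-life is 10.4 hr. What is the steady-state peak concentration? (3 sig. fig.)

150 mcg/L

k = ln 2 / 10.4 = 0.06665 hr⁻¹
Fraction remaining after one interval: e^(−kτ) = e^(−0.06665 × 6.30) = 0.6571
R = 1 / (1 − 0.6571) = 2.916
Css,max = 51.5 × 2.916 ≈ 150 mcg/L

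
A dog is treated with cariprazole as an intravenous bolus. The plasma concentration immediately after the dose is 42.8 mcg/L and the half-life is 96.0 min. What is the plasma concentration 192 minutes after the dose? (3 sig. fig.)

10.7 mcg/L

k = ln 2 / 96.0 = 0.007220 min⁻¹
192 min is 2.000 half-lives, so C = 42.8 × (1/2)^2.000 = 42.8 × 0.2500 ≈ 10.7 mcg/L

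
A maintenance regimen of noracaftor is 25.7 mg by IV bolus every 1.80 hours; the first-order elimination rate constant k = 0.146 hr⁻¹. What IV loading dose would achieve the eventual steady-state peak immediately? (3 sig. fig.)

Accumulation ratio R = 1 / (1 − e^(−kτ)) = 1 / (1 − e^(−0.1460×1.80)) = 1 / (1 − 0.7689) = 4.327
Loading dose = maintenance dose × R = 25.7 × 4.327 ≈ 111 mg

111 mg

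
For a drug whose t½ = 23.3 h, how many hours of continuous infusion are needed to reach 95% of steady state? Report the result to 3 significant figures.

101 hours

k = ln 2 / 23.3 = 0.02975 h⁻¹
f = 1 − e^(−kt)  ⇒  t = −ln(1 − f) / k
t = −ln(1 − 0.95) / 0.02975 = 2.996 / 0.02975 ≈ 101 hours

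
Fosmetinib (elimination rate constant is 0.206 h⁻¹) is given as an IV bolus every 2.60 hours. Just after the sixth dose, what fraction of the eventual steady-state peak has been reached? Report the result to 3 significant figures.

f_n = 1 − e^(−nkτ) = 1 − e^(−6 × 0.2060 × 2.60) = 1 − e^(−3.214) = 1 − 0.04021 ≈ 0.960

0.960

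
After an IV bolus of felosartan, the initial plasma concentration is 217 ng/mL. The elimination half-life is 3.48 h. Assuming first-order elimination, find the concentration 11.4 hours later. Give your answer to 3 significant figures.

22.4 ng/mL

k = ln 2 / 3.48 = 0.1992 h⁻¹
11.4 h is 3.276 half-lives, so C = 217 × (1/2)^3.276 = 217 × 0.1032 ≈ 22.4 ng/mL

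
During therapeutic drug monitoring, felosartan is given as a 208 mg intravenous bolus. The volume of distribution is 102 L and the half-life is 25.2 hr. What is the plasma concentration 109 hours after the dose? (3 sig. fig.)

0.102 µg/mL

C₀ = dose / V = 208 / 102 = 2.039 µg/mL
k = ln 2 / 25.2 = 0.02751 hr⁻¹
C(t) = C₀ e^(−kt) = 2.039 × e^(−0.02751 × 109) = 2.039 × e^(−2.998) = 2.039 × 0.04988 ≈ 0.102 µg/mL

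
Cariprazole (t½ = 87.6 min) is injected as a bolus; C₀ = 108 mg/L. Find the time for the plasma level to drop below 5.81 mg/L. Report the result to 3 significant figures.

369 minutes

k = ln 2 / 87.6 = 0.007913 min⁻¹
C(t) = C₀ e^(−kt)  ⇒  t = ln(C₀/C) / k
t = ln(108/5.81) / 0.007913 = 2.923 / 0.007913 ≈ 369 minutes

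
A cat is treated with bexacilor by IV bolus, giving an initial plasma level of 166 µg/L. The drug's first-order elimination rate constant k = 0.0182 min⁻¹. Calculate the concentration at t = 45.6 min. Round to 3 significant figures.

72.4 µg/L

C(t) = C₀ e^(−kt) = 166 × e^(−0.01820 × 45.6) = 166 × e^(−0.8299) = 166 × 0.4361 ≈ 72.4 µg/L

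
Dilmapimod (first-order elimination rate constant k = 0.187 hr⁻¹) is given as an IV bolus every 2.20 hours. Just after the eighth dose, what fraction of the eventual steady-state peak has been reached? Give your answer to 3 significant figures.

0.963

f_n = 1 − e^(−nkτ) = 1 − e^(−8 × 0.1870 × 2.20) = 1 − e^(−3.291) = 1 − 0.03721 ≈ 0.963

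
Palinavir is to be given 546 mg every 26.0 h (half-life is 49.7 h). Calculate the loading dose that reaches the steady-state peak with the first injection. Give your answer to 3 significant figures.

1800 mg

k = ln 2 / 49.7 = 0.01395 h⁻¹
Accumulation ratio R = 1 / (1 − e^(−kτ)) = 1 / (1 − e^(−0.01395×26.0)) = 1 / (1 − 0.6959) = 3.288
Loading dose = maintenance dose × R = 546 × 3.288 ≈ 1800 mg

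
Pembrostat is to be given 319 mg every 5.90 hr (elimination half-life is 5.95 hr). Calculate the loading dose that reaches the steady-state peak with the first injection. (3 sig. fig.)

k = ln 2 / 5.95 = 0.1165 hr⁻¹
Accumulation ratio R = 1 / (1 − e^(−kτ)) = 1 / (1 − e^(−0.1165×5.90)) = 1 / (1 − 0.5029) = 2.012
Loading dose = maintenance dose × R = 319 × 2.012 ≈ 642 mg

642 mg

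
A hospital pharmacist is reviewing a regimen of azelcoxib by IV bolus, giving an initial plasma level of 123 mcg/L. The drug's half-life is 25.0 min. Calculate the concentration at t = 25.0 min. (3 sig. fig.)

k = ln 2 / 25.0 = 0.02773 min⁻¹
C(t) = C₀ e^(−kt) = 123 × e^(−0.02773 × 25.0) = 123 × e^(−0.6931) = 123 × 0.5000 ≈ 61.5 mcg/L

61.5 mcg/L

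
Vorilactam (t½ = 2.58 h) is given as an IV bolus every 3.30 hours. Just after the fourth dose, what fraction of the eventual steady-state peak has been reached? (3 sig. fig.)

0.971

k = ln 2 / 2.58 = 0.2687 h⁻¹
f_n = 1 − e^(−nkτ) = 1 − e^(−4 × 0.2687 × 3.30) = 1 − e^(−3.546) = 1 − 0.02883 ≈ 0.971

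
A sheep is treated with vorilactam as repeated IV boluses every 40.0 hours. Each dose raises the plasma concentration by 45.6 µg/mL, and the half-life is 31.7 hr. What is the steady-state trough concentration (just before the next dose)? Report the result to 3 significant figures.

32.6 µg/mL

k = ln 2 / 31.7 = 0.02187 hr⁻¹
Fraction remaining after one interval: e^(−kτ) = e^(−0.02187 × 40.0) = 0.4170
R = 1 / (1 − 0.4170) = 1.715
Css,max = 45.6 × 1.715 = 78.22 µg/mL
Css,min = Css,max × e^(−kτ) = 78.22 × 0.4170 ≈ 32.6 µg/mL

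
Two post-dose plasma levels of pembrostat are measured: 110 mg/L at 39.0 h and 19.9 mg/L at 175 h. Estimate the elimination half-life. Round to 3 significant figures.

55.1 hours

k = ln(C₁/C₂) / (t₂ − t₁) = ln(110/19.9) / (175 − 39.0)
  = 1.710 / 136.0 = 0.01257 h⁻¹
t½ = ln 2 / k = ln 2 / 0.01257 ≈ 55.1 hours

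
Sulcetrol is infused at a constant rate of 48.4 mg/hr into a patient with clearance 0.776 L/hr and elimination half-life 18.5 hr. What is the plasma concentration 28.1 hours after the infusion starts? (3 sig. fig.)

Css = rate / CL = 48.4 / 0.776 = 62.37 µg/mL
k = ln 2 / 18.5 = 0.03747 hr⁻¹
C(t) = Css (1 − e^(−kt)) = 62.37 × (1 − e^(−1.053)) = 62.37 × 0.6511 ≈ 40.6 µg/mL

40.6 µg/mL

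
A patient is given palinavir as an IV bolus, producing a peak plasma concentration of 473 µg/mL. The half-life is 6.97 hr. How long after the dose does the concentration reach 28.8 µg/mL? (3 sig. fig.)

28.1 hours

k = ln 2 / 6.97 = 0.09945 hr⁻¹
C(t) = C₀ e^(−kt)  ⇒  t = ln(C₀/C) / k
t = ln(473/28.8) / 0.09945 = 2.799 / 0.09945 ≈ 28.1 hours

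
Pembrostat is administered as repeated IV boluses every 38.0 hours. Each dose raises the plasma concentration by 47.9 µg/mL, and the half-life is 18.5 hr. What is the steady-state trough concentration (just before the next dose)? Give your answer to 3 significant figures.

15.2 µg/mL

k = ln 2 / 18.5 = 0.03747 hr⁻¹
Fraction remaining after one interval: e^(−kτ) = e^(−0.03747 × 38.0) = 0.2408
R = 1 / (1 − 0.2408) = 1.317
Css,max = 47.9 × 1.317 = 63.09 µg/mL
Css,min = Css,max × e^(−kτ) = 63.09 × 0.2408 ≈ 15.2 µg/mL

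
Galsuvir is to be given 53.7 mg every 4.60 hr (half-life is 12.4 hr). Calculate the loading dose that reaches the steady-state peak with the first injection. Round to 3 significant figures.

237 mg

k = ln 2 / 12.4 = 0.05590 hr⁻¹
Accumulation ratio R = 1 / (1 − e^(−kτ)) = 1 / (1 − e^(−0.05590×4.60)) = 1 / (1 − 0.7733) = 4.410
Loading dose = maintenance dose × R = 53.7 × 4.410 ≈ 237 mg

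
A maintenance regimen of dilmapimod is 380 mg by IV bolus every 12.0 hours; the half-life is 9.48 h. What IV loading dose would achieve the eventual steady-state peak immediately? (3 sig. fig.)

651 mg

k = ln 2 / 9.48 = 0.07312 h⁻¹
Accumulation ratio R = 1 / (1 − e^(−kτ)) = 1 / (1 − e^(−0.07312×12.0)) = 1 / (1 − 0.4159) = 1.712
Loading dose = maintenance dose × R = 380 × 1.712 ≈ 651 mg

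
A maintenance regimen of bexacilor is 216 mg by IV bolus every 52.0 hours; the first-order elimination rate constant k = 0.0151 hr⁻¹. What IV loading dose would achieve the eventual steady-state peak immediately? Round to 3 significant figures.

397 mg

Accumulation ratio R = 1 / (1 − e^(−kτ)) = 1 / (1 − e^(−0.01510×52.0)) = 1 / (1 − 0.4560) = 1.838
Loading dose = maintenance dose × R = 216 × 1.838 ≈ 397 mg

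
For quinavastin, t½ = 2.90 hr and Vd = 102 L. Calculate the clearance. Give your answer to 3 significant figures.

k = ln 2 / t½ = ln 2 / 2.90 = 0.2390 hr⁻¹
CL = k · V = 0.2390 × 102 ≈ 24.4 L/hr

24.4 L/hr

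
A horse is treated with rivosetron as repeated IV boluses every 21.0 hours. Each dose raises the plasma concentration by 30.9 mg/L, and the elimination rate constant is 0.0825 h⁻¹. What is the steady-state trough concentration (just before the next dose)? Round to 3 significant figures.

6.64 mg/L

Fraction remaining after one interval: e^(−kτ) = e^(−0.08250 × 21.0) = 0.1768
R = 1 / (1 − 0.1768) = 1.215
Css,max = 30.9 × 1.215 = 37.54 mg/L
Css,min = Css,max × e^(−kτ) = 37.54 × 0.1768 ≈ 6.64 mg/L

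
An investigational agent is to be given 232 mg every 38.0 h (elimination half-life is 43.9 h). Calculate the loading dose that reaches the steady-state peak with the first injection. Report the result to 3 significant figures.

k = ln 2 / 43.9 = 0.01579 h⁻¹
Accumulation ratio R = 1 / (1 − e^(−kτ)) = 1 / (1 − e^(−0.01579×38.0)) = 1 / (1 − 0.5488) = 2.216
Loading dose = maintenance dose × R = 232 × 2.216 ≈ 514 mg

514 mg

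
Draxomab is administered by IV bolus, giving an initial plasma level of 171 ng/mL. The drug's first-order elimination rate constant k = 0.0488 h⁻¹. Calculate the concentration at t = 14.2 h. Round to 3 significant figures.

C(t) = C₀ e^(−kt) = 171 × e^(−0.04880 × 14.2) = 171 × e^(−0.6930) = 171 × 0.5001 ≈ 85.5 ng/mL

85.5 ng/mL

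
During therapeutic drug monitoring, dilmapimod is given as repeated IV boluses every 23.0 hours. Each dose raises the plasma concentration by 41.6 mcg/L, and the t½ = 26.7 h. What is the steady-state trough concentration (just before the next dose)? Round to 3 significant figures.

k = ln 2 / 26.7 = 0.02596 h⁻¹
Fraction remaining after one interval: e^(−kτ) = e^(−0.02596 × 23.0) = 0.5504
R = 1 / (1 − 0.5504) = 2.224
Css,max = 41.6 × 2.224 = 92.53 mcg/L
Css,min = Css,max × e^(−kτ) = 92.53 × 0.5504 ≈ 50.9 mcg/L

50.9 mcg/L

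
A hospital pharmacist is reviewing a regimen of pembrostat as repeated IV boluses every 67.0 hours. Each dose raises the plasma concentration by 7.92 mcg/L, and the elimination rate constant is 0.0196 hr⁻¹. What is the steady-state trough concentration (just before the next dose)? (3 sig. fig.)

Fraction remaining after one interval: e^(−kτ) = e^(−0.01960 × 67.0) = 0.2690
R = 1 / (1 − 0.2690) = 1.368
Css,max = 7.92 × 1.368 = 10.83 mcg/L
Css,min = Css,max × e^(−kτ) = 10.83 × 0.2690 ≈ 2.91 mcg/L

2.91 mcg/L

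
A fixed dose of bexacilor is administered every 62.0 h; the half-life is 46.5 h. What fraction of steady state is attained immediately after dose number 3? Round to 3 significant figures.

0.938

k = ln 2 / 46.5 = 0.01491 h⁻¹
f_n = 1 − e^(−nkτ) = 1 − e^(−3 × 0.01491 × 62.0) = 1 − e^(−2.773) = 1 − 0.06250 ≈ 0.938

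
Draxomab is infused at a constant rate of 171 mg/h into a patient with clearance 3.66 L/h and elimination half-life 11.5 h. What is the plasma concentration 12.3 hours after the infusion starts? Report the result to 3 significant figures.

Css = rate / CL = 171 / 3.66 = 46.72 µg/mL
k = ln 2 / 11.5 = 0.06027 h⁻¹
C(t) = Css (1 − e^(−kt)) = 46.72 × (1 − e^(−0.7414)) = 46.72 × 0.5235 ≈ 24.5 µg/mL

24.5 µg/mL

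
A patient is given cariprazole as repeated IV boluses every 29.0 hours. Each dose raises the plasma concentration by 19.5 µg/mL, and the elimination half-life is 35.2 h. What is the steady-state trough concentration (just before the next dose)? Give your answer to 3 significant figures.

25.3 µg/mL

k = ln 2 / 35.2 = 0.01969 h⁻¹
Fraction remaining after one interval: e^(−kτ) = e^(−0.01969 × 29.0) = 0.5649
R = 1 / (1 − 0.5649) = 2.298
Css,max = 19.5 × 2.298 = 44.82 µg/mL
Css,min = Css,max × e^(−kτ) = 44.82 × 0.5649 ≈ 25.3 µg/mL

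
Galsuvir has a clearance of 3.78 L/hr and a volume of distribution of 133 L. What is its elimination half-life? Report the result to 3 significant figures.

24.4 hours

k = CL / V = 3.78 / 133 = 0.02842 hr⁻¹
t½ = ln 2 / k = ln 2 / 0.02842 ≈ 24.4 hours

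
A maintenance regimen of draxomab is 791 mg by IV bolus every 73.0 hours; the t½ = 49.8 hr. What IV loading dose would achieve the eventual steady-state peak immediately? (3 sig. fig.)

1240 mg

k = ln 2 / 49.8 = 0.01392 hr⁻¹
Accumulation ratio R = 1 / (1 − e^(−kτ)) = 1 / (1 − e^(−0.01392×73.0)) = 1 / (1 − 0.3620) = 1.567
Loading dose = maintenance dose × R = 791 × 1.567 ≈ 1240 mg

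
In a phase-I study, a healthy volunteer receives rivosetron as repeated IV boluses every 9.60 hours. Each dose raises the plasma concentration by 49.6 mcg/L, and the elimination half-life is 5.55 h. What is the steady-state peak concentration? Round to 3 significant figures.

k = ln 2 / 5.55 = 0.1249 h⁻¹
Fraction remaining after one interval: e^(−kτ) = e^(−0.1249 × 9.60) = 0.3015
R = 1 / (1 − 0.3015) = 1.432
Css,max = 49.6 × 1.432 ≈ 71.0 mcg/L

71.0 mcg/L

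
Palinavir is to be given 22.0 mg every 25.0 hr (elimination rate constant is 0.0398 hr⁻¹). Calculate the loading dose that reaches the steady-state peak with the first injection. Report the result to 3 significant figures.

Accumulation ratio R = 1 / (1 − e^(−kτ)) = 1 / (1 − e^(−0.03980×25.0)) = 1 / (1 − 0.3697) = 1.587
Loading dose = maintenance dose × R = 22.0 × 1.587 ≈ 34.9 mg

34.9 mg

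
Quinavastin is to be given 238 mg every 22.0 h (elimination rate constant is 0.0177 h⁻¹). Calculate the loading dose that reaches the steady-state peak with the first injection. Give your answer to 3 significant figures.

Accumulation ratio R = 1 / (1 − e^(−kτ)) = 1 / (1 − e^(−0.01770×22.0)) = 1 / (1 − 0.6775) = 3.100
Loading dose = maintenance dose × R = 238 × 3.100 ≈ 738 mg

738 mg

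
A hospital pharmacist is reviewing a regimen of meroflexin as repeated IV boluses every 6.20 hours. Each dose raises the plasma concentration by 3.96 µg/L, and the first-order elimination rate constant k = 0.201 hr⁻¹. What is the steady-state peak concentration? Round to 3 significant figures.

5.56 µg/L

Fraction remaining after one interval: e^(−kτ) = e^(−0.2010 × 6.20) = 0.2876
R = 1 / (1 − 0.2876) = 1.404
Css,max = 3.96 × 1.404 ≈ 5.56 µg/L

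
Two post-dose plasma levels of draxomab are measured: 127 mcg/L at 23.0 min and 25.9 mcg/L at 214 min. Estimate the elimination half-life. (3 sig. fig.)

k = ln(C₁/C₂) / (t₂ − t₁) = ln(127/25.9) / (214 − 23.0)
  = 1.590 / 191.0 = 0.008324 min⁻¹
t½ = ln 2 / k = ln 2 / 0.008324 ≈ 83.3 minutes

83.3 minutes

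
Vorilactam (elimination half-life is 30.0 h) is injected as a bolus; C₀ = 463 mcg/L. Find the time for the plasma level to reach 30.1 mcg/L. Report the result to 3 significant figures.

118 hours

k = ln 2 / 30.0 = 0.02310 h⁻¹
C(t) = C₀ e^(−kt)  ⇒  t = ln(C₀/C) / k
t = ln(463/30.1) / 0.02310 = 2.733 / 0.02310 ≈ 118 hours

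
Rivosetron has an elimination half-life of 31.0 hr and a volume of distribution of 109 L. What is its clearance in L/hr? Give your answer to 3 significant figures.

2.44 L/hr

k = ln 2 / t½ = ln 2 / 31.0 = 0.02236 hr⁻¹
CL = k · V = 0.02236 × 109 ≈ 2.44 L/hr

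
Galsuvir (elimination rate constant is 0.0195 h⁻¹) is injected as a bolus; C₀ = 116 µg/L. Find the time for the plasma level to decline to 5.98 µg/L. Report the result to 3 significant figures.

C(t) = C₀ e^(−kt)  ⇒  t = ln(C₀/C) / k
t = ln(116/5.98) / 0.01950 = 2.965 / 0.01950 ≈ 152 hours

152 hours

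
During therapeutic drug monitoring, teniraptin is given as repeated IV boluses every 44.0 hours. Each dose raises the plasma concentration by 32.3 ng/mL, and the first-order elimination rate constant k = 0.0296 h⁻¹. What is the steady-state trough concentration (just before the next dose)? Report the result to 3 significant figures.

12.1 ng/mL

Fraction remaining after one interval: e^(−kτ) = e^(−0.02960 × 44.0) = 0.2719
R = 1 / (1 − 0.2719) = 1.373
Css,max = 32.3 × 1.373 = 44.36 ng/mL
Css,min = Css,max × e^(−kτ) = 44.36 × 0.2719 ≈ 12.1 ng/mL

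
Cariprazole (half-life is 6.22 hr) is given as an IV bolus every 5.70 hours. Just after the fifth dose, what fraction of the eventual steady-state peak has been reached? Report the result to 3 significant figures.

k = ln 2 / 6.22 = 0.1114 hr⁻¹
f_n = 1 − e^(−nkτ) = 1 − e^(−5 × 0.1114 × 5.70) = 1 − e^(−3.176) = 1 − 0.04175 ≈ 0.958

0.958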